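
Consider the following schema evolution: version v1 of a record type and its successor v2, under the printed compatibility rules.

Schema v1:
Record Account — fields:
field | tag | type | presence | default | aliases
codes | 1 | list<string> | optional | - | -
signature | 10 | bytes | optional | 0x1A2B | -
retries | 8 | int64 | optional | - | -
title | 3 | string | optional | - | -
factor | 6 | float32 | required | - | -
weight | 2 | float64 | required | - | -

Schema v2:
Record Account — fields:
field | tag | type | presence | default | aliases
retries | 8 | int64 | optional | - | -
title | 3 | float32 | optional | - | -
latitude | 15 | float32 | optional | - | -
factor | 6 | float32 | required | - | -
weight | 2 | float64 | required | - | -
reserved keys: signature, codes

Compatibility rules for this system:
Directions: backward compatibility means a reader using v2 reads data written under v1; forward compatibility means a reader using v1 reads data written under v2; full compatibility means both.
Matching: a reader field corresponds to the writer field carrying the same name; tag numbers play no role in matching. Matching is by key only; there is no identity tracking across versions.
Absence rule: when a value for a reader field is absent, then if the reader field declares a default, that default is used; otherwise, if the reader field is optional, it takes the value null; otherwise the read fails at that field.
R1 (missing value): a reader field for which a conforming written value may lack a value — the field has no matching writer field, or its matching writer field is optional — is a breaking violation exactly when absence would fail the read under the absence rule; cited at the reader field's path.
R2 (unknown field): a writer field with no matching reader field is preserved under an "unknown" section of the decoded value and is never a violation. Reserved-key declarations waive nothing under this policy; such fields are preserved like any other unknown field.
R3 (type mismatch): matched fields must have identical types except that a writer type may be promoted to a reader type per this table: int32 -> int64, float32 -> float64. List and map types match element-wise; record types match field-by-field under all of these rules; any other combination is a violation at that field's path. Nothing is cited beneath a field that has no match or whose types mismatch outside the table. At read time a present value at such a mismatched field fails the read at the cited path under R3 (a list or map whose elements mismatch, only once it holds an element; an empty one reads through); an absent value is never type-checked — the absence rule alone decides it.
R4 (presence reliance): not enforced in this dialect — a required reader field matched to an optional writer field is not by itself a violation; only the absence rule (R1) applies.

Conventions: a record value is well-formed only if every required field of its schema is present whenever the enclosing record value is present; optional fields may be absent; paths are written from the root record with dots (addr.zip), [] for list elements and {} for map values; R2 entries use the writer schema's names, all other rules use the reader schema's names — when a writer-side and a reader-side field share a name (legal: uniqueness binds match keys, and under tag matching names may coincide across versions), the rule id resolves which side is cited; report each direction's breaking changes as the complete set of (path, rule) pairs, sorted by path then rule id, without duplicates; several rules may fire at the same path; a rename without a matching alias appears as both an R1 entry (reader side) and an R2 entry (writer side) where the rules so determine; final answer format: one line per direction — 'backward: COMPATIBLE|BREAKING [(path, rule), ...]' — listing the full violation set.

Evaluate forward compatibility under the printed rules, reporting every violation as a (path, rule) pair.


in Account below, arrows point writer -> reader
forward for Account (reader v1, writer v2):
  codes: no writer match
  signature: no writer match
  writer optional, int64 -> int64: reader retries maps from writer retries
  writer optional, float32 -> string: reader title maps from writer title
  writer required, float32 -> float32: reader factor maps from writer factor
  writer required, float64 -> float64: reader weight maps from writer weight
  writer field latitude has no reader counterpart
  violation R3 at title
  forward on Account therefore BREAKING (1)
checking off the Account differences that do not matter here:
  removed field signature from record Account (its key "signature" joins the reserved list) -> fires no rule on Account, leaving the asked answer as it is
  removed field codes from record Account (its key "codes" joins the reserved list) -> fires no rule on Account, leaving the asked answer as it is
  added field latitude to record Account: optional float32, tag 15 (in v2 it sits immediately before factor) -> fires no rule on Account, leaving the asked answer as it is

forward: BREAKING [(title, R3)]


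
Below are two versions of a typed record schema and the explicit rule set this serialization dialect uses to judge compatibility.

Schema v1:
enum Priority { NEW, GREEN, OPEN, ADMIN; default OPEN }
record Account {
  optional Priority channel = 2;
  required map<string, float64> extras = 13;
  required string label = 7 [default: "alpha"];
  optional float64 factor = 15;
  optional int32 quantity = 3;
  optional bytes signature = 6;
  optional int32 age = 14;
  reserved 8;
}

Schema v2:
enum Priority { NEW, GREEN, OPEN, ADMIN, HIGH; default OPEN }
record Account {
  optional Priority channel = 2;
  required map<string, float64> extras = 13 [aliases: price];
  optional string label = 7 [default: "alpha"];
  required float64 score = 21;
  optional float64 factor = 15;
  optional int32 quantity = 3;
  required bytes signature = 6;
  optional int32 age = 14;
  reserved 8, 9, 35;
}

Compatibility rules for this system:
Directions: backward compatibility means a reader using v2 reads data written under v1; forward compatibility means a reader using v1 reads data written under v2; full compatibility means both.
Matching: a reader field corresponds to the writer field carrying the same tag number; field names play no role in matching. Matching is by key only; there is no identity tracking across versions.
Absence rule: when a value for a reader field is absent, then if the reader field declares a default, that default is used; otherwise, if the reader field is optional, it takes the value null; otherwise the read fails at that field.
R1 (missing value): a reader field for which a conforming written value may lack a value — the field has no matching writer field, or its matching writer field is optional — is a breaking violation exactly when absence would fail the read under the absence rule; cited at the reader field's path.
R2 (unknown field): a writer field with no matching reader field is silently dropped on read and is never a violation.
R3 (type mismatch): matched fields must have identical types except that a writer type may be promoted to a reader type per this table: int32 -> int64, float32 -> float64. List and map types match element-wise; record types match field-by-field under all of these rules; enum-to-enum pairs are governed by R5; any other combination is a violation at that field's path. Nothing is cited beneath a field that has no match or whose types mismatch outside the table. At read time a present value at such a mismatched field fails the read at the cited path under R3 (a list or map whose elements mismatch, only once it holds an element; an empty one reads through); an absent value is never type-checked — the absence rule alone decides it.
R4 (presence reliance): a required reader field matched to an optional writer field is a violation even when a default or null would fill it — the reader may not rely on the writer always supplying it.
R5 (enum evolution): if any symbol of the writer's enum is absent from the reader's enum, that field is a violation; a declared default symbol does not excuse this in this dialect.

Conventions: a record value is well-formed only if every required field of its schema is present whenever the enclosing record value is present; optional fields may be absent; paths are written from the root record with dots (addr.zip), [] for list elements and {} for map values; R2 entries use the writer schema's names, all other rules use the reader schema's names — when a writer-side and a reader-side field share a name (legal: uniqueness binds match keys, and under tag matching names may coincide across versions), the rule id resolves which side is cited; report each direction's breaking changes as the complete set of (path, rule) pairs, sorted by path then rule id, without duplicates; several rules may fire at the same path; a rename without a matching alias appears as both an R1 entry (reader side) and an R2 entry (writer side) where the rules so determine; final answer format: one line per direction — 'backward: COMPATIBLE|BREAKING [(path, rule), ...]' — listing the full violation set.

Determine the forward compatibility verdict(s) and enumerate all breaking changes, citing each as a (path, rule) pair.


each type pair in Account: writer, then reader
forward pass over Account, reader schema v1, writer schema v2:
  channel: Priority -> Priority, writer optional; from channel
  extras: map<string, float64> -> map<string, float64>, writer required; from extras
  label: string -> string, writer optional; from label
  factor: float64 -> float64, writer optional; from factor
  quantity: int32 -> int32, writer optional; from quantity
  signature: bytes -> bytes, writer required; from signature
  age: int32 -> int32, writer optional; from age
  leftover writer field: score
  breaking: (channel, R5)
  breaking: (label, R4)
  => forward: BREAKING (2)
remaining Account differences; none change what is asked:
  field signature in record Account: optional changed to required -> matters only for Account's backward compatibility — outside the asked direction
  added field score to record Account: required float64, tag 21 (in v2 it sits immediately before factor) -> matters only for Account's backward compatibility — outside the asked direction

forward: BREAKING [(channel, R5), (label, R4)]


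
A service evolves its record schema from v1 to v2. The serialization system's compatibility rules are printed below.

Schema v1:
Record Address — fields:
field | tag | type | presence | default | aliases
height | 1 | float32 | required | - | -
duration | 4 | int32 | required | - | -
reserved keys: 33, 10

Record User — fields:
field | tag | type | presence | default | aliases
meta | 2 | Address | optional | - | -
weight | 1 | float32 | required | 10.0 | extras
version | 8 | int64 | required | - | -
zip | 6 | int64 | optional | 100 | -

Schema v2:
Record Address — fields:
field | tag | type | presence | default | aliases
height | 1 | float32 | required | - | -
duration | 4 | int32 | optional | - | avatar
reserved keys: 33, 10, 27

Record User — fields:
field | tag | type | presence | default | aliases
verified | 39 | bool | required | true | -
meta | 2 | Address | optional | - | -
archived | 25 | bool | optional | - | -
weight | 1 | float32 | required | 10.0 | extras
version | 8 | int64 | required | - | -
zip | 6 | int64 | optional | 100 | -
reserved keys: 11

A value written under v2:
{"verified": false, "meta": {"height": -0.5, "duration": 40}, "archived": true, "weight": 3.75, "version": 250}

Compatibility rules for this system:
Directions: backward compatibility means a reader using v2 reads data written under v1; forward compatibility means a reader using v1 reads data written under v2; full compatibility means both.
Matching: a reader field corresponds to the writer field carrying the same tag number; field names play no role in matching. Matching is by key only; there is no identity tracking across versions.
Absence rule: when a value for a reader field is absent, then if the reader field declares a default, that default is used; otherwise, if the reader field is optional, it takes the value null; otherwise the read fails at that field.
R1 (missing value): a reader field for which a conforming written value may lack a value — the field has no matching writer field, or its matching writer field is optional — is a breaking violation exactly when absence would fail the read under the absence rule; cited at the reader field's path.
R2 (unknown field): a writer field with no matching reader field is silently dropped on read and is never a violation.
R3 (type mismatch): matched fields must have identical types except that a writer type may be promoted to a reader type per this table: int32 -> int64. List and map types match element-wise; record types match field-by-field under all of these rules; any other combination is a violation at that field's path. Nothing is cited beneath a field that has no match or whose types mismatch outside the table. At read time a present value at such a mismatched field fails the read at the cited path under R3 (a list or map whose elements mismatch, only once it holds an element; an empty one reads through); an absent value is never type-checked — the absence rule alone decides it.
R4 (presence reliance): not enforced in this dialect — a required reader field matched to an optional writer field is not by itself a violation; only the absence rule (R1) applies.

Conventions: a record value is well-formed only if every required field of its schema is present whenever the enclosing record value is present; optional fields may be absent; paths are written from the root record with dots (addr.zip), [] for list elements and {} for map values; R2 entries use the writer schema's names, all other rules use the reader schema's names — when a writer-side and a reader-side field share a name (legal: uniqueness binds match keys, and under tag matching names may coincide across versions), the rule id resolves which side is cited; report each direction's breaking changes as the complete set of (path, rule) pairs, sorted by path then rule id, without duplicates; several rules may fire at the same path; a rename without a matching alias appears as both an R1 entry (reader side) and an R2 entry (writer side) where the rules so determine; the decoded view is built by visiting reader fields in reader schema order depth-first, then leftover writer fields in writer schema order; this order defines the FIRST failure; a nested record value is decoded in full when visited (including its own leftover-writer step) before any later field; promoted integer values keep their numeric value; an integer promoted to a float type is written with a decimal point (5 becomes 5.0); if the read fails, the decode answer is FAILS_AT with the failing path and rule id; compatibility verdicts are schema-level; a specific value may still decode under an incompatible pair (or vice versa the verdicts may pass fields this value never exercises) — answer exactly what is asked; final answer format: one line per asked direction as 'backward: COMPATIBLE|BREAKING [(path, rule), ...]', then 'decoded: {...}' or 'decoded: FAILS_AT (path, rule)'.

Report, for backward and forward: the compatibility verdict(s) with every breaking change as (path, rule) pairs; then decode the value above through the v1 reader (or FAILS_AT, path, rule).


backward: COMPATIBLE []; forward: BREAKING [(meta.duration, R1)]; decoded: {"meta": {"height": -0.5, "duration": 40}, "weight": 3.75, "version": 250, "zip": 100}

the writer's type comes first in each User pair
backward for User (reader v2, writer v1):
  verified: no writer match
  meta: Address -> Address, writer optional; from meta
  archived: no writer match
  weight: float32 -> float32, writer required; from weight
  version: int64 -> int64, writer required; from version
  zip: int64 -> int64, writer optional; from zip
  meta.height: float32 -> float32, writer required; from meta.height
  meta.duration: int32 -> int32, writer required; from meta.duration
  => no violations; backward on User: COMPATIBLE
forward for User (reader v1, writer v2):
  meta: Address -> Address, writer optional; from meta
  weight: float32 -> float32, writer required; from weight
  version: int64 -> int64, writer required; from version
  zip: int64 -> int64, writer optional; from zip
  writer field verified has no reader counterpart
  writer field archived has no reader counterpart
  meta.height: float32 -> float32, writer required; from meta.height
  meta.duration: int32 -> int32, writer optional; from meta.duration
  violation R1 at meta.duration
  => forward: BREAKING (1)
decode walk for User under reader schema v1:
  meta.height := -0.5
  meta.duration := 40
  weight := 3.75
  version := 250
  zip := 100 (absent -> default)
  writer verified: unknown -> dropped
  writer archived: unknown -> dropped
  => decoded: {"meta": {"height": -0.5, "duration": 40}, "weight": 3.75, "version": 250, "zip": 100}


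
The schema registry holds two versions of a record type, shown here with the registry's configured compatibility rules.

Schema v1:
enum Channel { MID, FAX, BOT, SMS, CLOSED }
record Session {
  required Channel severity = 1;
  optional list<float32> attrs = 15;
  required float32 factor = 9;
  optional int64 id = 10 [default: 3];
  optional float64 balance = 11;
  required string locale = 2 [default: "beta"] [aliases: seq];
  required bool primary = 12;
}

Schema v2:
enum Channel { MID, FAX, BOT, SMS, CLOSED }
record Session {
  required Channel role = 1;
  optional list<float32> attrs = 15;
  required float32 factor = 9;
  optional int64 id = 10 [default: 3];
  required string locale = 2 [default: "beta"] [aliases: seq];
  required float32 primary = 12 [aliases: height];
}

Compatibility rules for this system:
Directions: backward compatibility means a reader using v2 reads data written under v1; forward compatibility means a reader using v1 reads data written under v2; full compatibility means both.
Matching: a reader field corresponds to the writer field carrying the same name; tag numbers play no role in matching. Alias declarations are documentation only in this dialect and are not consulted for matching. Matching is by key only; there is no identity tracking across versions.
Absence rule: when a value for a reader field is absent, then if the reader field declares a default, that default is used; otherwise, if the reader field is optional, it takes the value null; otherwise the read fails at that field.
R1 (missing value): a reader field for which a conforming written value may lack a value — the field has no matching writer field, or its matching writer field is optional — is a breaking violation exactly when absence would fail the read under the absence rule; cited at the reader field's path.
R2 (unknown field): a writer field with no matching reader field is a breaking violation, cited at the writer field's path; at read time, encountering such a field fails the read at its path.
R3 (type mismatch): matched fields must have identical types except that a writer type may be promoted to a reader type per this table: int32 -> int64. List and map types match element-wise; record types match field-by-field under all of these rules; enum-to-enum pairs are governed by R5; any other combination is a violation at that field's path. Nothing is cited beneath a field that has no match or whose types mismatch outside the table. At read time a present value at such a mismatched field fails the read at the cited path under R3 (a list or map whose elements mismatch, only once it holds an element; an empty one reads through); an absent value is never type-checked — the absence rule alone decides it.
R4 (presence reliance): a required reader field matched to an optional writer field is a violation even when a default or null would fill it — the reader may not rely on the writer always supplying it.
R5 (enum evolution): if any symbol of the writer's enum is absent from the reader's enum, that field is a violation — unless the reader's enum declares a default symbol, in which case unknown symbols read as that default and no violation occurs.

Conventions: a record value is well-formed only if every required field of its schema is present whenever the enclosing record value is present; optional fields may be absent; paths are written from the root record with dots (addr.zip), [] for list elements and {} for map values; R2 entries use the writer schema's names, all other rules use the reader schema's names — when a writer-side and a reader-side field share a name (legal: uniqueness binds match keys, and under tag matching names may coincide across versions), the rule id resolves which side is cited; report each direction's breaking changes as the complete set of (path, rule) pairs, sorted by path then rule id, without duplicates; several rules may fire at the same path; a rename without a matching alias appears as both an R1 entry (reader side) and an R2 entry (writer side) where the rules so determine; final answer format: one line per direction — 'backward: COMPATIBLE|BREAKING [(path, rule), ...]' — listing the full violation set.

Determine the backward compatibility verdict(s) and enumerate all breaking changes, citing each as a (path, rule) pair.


in Session below, arrows point writer -> reader
checking backward for Session: reader v2 against writer v1:
  no writer field matches reader role
  attrs <- attrs (list<float32> -> list<float32>, writer optional)
  factor <- factor (float32 -> float32, writer required)
  id <- id (int64 -> int64, writer optional)
  locale <- locale (string -> string, writer required)
  primary <- primary (bool -> float32, writer required)
  writer severity: unknown to reader
  writer balance: unknown to reader
  violation R2 at balance
  violation R3 at primary
  violation R1 at role
  violation R2 at severity
  backward on Session therefore BREAKING (4)

backward: BREAKING [(balance, R2), (primary, R3), (role, R1), (severity, R2)]


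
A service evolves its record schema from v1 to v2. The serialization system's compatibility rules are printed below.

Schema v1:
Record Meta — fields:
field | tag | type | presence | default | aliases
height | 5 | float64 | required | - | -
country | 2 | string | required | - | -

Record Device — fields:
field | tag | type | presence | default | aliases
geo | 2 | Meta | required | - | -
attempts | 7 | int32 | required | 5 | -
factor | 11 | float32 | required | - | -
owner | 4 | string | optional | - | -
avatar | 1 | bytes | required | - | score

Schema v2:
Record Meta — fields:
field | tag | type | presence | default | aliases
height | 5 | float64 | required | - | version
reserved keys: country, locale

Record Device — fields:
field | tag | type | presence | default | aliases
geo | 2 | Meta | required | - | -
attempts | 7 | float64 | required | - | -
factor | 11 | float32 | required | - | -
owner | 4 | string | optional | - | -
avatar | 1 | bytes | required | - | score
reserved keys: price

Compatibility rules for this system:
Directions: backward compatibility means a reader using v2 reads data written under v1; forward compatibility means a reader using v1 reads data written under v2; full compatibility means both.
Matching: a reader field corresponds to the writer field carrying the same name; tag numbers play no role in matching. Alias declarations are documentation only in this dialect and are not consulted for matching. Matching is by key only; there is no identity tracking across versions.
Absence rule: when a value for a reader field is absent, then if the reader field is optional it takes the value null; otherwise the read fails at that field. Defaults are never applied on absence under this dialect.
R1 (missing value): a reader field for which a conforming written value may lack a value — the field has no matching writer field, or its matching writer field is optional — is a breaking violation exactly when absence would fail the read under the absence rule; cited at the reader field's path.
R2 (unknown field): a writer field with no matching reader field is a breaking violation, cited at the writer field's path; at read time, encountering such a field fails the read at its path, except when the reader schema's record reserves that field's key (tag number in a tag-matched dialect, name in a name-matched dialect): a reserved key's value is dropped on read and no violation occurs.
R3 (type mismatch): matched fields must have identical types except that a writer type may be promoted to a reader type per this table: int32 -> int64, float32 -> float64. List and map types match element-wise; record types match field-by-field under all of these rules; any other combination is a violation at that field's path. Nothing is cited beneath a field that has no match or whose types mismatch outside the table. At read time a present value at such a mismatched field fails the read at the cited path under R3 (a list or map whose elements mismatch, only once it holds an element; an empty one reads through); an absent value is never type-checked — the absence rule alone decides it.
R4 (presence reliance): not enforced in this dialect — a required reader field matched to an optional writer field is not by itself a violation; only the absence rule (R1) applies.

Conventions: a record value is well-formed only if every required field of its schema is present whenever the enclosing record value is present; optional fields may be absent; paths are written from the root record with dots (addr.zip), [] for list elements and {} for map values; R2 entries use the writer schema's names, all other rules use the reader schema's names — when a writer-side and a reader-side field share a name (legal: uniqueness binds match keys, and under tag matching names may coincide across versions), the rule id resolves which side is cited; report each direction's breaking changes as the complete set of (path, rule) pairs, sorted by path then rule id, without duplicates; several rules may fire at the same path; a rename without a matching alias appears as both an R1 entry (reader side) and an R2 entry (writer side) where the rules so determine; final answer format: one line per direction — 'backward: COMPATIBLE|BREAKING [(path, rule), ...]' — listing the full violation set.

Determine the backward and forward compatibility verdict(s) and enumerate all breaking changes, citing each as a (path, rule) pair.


backward: BREAKING [(attempts, R3)]; forward: BREAKING [(attempts, R3), (geo.country, R1)]

in Device below, arrows point writer -> reader
checking backward for Device: reader v2 against writer v1:
  Meta -> Meta, writer required: geo aligns to geo
  int32 -> float64, writer required: attempts aligns to attempts
  float32 -> float32, writer required: factor aligns to factor
  string -> string, writer optional: owner aligns to owner
  bytes -> bytes, writer required: avatar aligns to avatar
  float64 -> float64, writer required: geo.height aligns to geo.height
  leftover writer field: geo.country
  breaking: (attempts, R3)
  backward on Device therefore BREAKING (1)
checking forward for Device: reader v1 against writer v2:
  Meta -> Meta, writer required: geo aligns to geo
  float64 -> int32, writer required: attempts aligns to attempts
  float32 -> float32, writer required: factor aligns to factor
  string -> string, writer optional: owner aligns to owner
  bytes -> bytes, writer required: avatar aligns to avatar
  float64 -> float64, writer required: geo.height aligns to geo.height
  geo.country: no writer-side match
  breaking: (attempts, R3)
  breaking: (geo.country, R1)
  forward on Device therefore BREAKING (2)


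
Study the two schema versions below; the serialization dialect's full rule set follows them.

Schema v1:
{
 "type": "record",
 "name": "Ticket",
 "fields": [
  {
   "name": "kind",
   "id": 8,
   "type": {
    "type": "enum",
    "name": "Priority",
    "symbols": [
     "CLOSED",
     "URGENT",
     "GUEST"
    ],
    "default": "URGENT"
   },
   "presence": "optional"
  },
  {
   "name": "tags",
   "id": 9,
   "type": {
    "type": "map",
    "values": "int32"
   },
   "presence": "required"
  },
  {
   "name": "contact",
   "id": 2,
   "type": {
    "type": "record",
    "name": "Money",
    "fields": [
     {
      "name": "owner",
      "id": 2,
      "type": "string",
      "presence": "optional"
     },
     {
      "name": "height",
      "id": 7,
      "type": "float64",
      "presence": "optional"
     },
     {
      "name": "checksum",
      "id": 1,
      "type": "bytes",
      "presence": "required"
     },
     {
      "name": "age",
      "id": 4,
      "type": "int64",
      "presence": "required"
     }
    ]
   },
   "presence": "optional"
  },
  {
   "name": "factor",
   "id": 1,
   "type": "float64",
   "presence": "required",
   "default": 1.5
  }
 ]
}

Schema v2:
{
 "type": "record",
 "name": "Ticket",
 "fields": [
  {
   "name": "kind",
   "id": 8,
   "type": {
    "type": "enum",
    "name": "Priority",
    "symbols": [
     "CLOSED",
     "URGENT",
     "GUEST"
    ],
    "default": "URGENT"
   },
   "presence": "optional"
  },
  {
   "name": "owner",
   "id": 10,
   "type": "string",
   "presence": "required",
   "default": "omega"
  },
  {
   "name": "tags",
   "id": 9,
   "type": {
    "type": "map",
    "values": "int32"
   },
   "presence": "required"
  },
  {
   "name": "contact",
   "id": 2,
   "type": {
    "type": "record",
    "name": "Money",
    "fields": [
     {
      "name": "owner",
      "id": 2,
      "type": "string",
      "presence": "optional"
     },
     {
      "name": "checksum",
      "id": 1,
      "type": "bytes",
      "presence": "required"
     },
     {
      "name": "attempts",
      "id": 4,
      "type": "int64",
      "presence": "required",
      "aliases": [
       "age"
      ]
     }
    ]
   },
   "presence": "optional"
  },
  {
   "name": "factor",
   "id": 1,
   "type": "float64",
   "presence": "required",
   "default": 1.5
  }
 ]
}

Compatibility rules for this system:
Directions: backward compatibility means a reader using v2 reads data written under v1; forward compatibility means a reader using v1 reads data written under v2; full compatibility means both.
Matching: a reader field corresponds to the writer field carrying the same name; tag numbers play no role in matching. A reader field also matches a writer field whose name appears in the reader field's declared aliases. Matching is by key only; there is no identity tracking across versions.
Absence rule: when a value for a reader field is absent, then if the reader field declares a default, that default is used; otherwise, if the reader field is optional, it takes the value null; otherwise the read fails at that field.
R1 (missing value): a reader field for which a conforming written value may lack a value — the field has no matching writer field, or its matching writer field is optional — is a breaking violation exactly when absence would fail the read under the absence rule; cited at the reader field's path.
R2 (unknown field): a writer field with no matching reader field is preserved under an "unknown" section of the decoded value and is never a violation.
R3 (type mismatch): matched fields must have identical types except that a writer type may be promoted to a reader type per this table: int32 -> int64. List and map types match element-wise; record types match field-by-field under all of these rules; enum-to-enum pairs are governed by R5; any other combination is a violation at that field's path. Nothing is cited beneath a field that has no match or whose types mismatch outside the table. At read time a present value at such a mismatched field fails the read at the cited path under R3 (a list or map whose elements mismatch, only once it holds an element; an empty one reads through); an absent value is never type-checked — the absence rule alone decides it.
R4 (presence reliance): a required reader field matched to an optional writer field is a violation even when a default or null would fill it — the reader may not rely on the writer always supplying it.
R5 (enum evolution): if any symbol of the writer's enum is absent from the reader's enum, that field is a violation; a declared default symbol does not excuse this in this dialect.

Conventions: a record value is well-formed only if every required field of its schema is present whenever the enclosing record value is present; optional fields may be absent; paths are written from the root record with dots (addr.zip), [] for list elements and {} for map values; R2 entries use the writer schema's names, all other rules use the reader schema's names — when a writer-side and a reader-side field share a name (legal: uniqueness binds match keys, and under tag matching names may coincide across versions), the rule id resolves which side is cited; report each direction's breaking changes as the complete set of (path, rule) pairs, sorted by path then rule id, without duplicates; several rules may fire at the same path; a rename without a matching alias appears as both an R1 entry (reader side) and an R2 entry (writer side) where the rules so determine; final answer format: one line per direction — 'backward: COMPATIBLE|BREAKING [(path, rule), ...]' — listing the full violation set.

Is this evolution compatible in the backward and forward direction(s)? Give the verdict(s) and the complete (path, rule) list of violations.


backward: COMPATIBLE []; forward: BREAKING [(contact.age, R1)]

arrows below run writer -> reader for Ticket
checking backward for Ticket: reader v2 against writer v1:
  kind <- kind (Priority -> Priority, writer optional)
  owner has no writer counterpart
  tags <- tags (map<string, int32> -> map<string, int32>, writer required)
  contact <- contact (Money -> Money, writer optional)
  factor <- factor (float64 -> float64, writer required)
  contact.owner <- contact.owner (string -> string, writer optional)
  contact.checksum <- contact.checksum (bytes -> bytes, writer required)
  contact.attempts <- contact.age (int64 -> int64, writer required)
  writer field contact.height has no reader counterpart
  => backward: COMPATIBLE
checking forward for Ticket: reader v1 against writer v2:
  kind <- kind (Priority -> Priority, writer optional)
  tags <- tags (map<string, int32> -> map<string, int32>, writer required)
  contact <- contact (Money -> Money, writer optional)
  factor <- factor (float64 -> float64, writer required)
  writer field owner has no reader counterpart
  contact.owner <- contact.owner (string -> string, writer optional)
  contact.height has no writer counterpart
  contact.checksum <- contact.checksum (bytes -> bytes, writer required)
  contact.age has no writer counterpart
  writer field contact.attempts has no reader counterpart
  R1 fires at contact.age
  => 1 violation(s): forward is BREAKING for Ticket


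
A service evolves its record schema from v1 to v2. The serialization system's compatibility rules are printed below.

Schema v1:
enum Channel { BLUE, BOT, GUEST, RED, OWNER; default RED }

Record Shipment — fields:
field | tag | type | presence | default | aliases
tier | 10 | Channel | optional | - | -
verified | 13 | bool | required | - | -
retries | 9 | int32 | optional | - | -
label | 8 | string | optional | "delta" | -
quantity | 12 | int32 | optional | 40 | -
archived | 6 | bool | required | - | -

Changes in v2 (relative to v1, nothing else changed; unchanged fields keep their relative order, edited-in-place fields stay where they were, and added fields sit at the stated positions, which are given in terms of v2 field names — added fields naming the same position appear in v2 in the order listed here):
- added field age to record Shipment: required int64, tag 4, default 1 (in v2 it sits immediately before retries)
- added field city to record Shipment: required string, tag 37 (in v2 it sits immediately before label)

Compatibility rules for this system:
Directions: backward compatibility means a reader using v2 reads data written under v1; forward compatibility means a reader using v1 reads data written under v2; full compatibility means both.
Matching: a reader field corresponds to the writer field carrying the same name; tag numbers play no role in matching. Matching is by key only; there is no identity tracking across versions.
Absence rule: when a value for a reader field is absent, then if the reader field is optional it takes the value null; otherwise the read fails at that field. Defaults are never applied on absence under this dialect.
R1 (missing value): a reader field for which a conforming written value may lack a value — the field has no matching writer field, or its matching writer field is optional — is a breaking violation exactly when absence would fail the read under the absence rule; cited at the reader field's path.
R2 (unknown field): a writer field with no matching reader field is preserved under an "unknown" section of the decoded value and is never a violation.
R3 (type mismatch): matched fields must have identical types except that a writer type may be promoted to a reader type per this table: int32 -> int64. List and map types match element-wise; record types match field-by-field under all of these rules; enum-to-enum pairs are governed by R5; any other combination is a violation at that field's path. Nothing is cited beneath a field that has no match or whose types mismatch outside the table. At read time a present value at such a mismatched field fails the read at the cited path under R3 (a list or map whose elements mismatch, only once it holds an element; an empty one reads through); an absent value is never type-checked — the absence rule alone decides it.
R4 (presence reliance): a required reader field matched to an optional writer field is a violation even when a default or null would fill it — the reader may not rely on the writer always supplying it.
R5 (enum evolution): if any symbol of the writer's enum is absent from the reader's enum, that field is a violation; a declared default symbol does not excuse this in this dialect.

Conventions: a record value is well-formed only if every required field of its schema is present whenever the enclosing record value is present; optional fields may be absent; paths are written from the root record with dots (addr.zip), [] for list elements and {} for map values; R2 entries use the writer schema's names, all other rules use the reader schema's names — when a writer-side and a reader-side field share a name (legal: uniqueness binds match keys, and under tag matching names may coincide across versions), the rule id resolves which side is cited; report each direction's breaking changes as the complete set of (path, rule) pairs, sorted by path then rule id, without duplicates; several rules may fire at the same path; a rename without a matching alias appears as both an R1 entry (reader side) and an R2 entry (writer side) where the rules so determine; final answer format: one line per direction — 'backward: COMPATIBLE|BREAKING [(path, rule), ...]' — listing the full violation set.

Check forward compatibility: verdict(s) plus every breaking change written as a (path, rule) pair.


forward: COMPATIBLE []

each type pair in Shipment: writer, then reader
forward on Shipment — v1 reading data written by v2:
  writer optional, Channel -> Channel: reader tier maps from writer tier
  writer required, bool -> bool: reader verified maps from writer verified
  writer optional, int32 -> int32: reader retries maps from writer retries
  writer optional, string -> string: reader label maps from writer label
  writer optional, int32 -> int32: reader quantity maps from writer quantity
  writer required, bool -> bool: reader archived maps from writer archived
  writer age: unknown to reader
  writer city: unknown to reader
  nothing fires on Shipment: forward is COMPATIBLE
remaining Shipment differences; none change what is asked:
  added field age to record Shipment: required int64, tag 4, default 1 (in v2 it sits immediately before retries) -> matters only for Shipment's backward compatibility — outside the asked direction
  added field city to record Shipment: required string, tag 37 (in v2 it sits immediately before label) -> matters only for Shipment's backward compatibility — outside the asked direction


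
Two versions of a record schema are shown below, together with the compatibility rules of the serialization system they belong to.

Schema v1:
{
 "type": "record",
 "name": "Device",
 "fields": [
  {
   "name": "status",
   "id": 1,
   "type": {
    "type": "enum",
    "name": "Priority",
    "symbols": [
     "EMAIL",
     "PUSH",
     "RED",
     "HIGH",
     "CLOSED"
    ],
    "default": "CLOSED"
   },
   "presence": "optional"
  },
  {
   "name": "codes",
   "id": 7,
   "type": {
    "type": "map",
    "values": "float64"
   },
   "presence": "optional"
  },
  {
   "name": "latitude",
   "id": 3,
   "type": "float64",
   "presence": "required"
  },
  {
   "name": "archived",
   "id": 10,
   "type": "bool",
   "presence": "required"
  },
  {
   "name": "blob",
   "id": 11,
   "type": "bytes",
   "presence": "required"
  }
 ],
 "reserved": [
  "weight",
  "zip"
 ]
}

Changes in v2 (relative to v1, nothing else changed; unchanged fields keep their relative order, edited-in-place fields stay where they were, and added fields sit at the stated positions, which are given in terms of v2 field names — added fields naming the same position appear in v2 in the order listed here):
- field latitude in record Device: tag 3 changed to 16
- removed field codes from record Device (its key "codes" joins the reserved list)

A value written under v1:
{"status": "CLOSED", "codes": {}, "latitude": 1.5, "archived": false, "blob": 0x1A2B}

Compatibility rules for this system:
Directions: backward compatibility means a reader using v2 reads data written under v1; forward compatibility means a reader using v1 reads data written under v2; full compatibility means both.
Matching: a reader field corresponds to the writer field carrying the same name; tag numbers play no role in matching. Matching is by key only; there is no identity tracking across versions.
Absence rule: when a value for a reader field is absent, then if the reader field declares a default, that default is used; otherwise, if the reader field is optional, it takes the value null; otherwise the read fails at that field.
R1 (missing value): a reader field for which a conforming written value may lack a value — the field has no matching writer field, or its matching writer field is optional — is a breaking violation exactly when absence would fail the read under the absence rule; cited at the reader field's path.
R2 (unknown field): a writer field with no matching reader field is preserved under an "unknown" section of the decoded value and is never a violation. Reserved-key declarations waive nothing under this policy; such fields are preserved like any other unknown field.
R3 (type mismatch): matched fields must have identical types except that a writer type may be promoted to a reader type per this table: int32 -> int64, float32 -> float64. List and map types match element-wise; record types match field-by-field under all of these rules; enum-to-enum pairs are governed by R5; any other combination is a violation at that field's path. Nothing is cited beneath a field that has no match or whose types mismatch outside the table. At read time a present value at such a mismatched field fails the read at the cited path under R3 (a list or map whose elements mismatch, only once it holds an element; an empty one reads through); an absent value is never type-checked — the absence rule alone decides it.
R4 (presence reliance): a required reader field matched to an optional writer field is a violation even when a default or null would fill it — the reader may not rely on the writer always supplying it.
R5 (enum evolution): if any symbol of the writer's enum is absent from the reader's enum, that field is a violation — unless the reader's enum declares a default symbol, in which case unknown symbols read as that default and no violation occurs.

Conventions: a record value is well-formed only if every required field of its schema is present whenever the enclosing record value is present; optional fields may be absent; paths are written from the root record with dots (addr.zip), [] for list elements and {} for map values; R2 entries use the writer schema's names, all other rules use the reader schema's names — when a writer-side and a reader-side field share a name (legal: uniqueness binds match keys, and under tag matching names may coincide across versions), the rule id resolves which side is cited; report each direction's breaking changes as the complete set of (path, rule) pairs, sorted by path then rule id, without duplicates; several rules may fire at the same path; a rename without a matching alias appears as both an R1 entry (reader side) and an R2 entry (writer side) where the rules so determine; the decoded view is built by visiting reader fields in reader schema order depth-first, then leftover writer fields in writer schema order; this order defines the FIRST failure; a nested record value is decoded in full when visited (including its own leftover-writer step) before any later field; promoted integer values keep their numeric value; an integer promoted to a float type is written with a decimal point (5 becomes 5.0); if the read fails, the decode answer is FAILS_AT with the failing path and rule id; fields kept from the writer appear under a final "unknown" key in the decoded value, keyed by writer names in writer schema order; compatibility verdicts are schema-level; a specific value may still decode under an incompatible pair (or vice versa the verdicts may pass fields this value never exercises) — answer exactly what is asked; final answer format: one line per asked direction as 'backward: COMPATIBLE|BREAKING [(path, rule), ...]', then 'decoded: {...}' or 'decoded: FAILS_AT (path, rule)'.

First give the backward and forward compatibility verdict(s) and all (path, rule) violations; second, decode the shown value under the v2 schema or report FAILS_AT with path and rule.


backward: COMPATIBLE []; forward: COMPATIBLE []; decoded: {"status": "CLOSED", "latitude": 1.5, "archived": false, "blob": 0x1A2B, "unknown": {"codes": {}}}

arrows below run writer -> reader for Device
backward analysis of Device with v2 as reader and v1 as writer:
  status <- status (Priority -> Priority, writer optional)
  latitude <- latitude (float64 -> float64, writer required)
  archived <- archived (bool -> bool, writer required)
  blob <- blob (bytes -> bytes, writer required)
  leftover writer field: codes
  => backward: COMPATIBLE
forward analysis of Device with v1 as reader and v2 as writer:
  status <- status (Priority -> Priority, writer optional)
  codes: no writer-side match
  latitude <- latitude (float64 -> float64, writer required)
  archived <- archived (bool -> bool, writer required)
  blob <- blob (bytes -> bytes, writer required)
  => forward: COMPATIBLE
decode walk for Device under reader schema v2:
  status := "CLOSED"
  latitude := 1.5
  archived := false
  blob := 0x1A2B
  writer codes: kept under "unknown"
  => decoded: {"status": "CLOSED", "latitude": 1.5, "archived": false, "blob": 0x1A2B, "unknown": {"codes": {}}}
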